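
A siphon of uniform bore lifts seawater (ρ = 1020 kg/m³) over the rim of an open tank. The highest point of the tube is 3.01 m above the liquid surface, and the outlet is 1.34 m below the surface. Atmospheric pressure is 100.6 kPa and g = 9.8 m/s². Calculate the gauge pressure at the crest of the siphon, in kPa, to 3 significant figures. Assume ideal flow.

Bernoulli surface→outlet gives ½v² = g·h_out, so v = √(2·9.8·1.34) = 5.12 m/s.
With constant cross-section the crest speed equals v; applying Bernoulli from the surface up to the crest, P_top = P_atm − ½ρv² − ρg·h_top.
P_top = 100600 − ½·1020·5.12² − 1020·9.8·3.01 = 57100 Pa. So P_gauge = P_top − P_atm = -43500 Pa.

P_gauge ≈ -43.5 kPa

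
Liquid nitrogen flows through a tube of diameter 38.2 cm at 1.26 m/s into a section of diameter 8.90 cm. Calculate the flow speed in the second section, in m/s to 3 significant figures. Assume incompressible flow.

v₂ ≈ 23.2 m/s

The volume flow rate is constant, so v₂ = (A₁/A₂)v₁ = (1150/62.2)·1.26 = 23.2 m/s.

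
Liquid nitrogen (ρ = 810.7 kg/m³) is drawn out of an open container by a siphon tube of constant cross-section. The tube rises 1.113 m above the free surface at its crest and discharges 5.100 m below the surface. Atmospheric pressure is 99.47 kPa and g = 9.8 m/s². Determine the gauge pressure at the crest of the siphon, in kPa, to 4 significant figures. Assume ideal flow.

Bernoulli surface→outlet gives ½v² = g·h_out, so v = √(2·9.8·5.100) = 9.998 m/s.
With constant cross-section the crest speed equals v; applying Bernoulli from the surface up to the crest, P_top = P_atm − ½ρv² − ρg·h_top.
P_top = 99470 − ½·810.7·9.998² − 810.7·9.8·1.113 = 50110 Pa. So P_gauge = P_top − P_atm = -49360 Pa.

P_gauge ≈ -49.36 kPa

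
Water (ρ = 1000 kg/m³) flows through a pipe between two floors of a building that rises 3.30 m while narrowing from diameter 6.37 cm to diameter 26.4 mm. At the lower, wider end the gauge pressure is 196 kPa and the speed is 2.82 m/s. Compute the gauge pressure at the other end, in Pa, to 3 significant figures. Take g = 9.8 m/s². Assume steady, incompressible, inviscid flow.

P₂ ≈ 32900 Pa

Continuity gives A₁v₁ = A₂v₂, so v₂ = (31.9 cm²)/(5.47 cm²) × 2.82 m/s = 16.4 m/s.
Energy conservation along the streamline gives P₂ = P₁ − ½ρ(v₂² − v₁²) − ρg(h₂ − h₁).
P₂ = 196000 + ½·1000·(2.82² − 16.4²) − 1000·9.8·(+3.30) = 196000 + (-131000) − (32300) = 32900 Pa.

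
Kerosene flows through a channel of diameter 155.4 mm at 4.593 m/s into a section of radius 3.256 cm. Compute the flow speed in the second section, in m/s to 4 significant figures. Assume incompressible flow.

By continuity, v₂ = v₁·A₁/A₂ = 4.593·(189.7/33.31) = 26.16 m/s.

26.16 m/s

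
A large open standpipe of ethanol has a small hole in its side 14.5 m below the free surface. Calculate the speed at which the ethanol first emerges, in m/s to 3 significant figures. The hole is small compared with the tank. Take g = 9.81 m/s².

v = 16.9 m/s

The surface is effectively still and both ends are open, so ½v² = gh and v = √(2·9.81·14.5) = 16.9 m/s.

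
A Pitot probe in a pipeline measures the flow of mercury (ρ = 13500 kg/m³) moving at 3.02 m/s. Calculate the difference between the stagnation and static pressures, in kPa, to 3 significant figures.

At the stagnation point the flow is brought to rest, so Bernoulli gives P_stag − P_static = ½ρv².
ΔP = ½·13500·3.02² = 61600 Pa.

ΔP = 61.6 kPa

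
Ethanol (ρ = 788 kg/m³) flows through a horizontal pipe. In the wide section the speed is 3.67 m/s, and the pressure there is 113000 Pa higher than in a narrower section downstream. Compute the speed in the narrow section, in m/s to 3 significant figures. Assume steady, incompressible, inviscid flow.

v₂ ≈ 17.3 m/s

Along the level pipe P + ½ρv² is conserved, hence v₂² = v₁² + 2(P₁ − P₂)/ρ.
v₂ = √(3.67² + 2·113000/788) = √(13.5 + 287) = 17.3 m/s.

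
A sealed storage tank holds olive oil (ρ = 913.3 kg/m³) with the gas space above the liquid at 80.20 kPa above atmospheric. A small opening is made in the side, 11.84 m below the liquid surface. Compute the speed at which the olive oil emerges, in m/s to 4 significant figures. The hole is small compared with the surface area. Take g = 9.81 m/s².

v ≈ 20.20 m/s

Take point 1 at the surface (v₁ ≈ 0) and point 2 at the hole (at atmospheric pressure). Bernoulli: P₁ + ρg h = P_atm + ½ρv₂².
With P₁ − P_atm = 80200 Pa, v₂ = √(2gh + 2ΔP/ρ) = √(2·9.81·11.84 + 2·80200/913.3) = 20.20 m/s.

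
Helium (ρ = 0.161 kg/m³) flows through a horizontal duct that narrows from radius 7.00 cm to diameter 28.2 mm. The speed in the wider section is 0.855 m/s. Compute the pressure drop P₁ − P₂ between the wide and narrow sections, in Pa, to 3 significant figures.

By continuity, v₂ = v₁·A₁/A₂ = 0.855·(154/6.25) = 21.1 m/s.
Bernoulli (h₁ = h₂): P₁ − P₂ = ½ρ(v₂² − v₁²).
P₁ − P₂ = ½·0.161·(21.1² − 0.855²) = ½·0.161·443 = 35.7 Pa.

ΔP ≈ 35.7 Pa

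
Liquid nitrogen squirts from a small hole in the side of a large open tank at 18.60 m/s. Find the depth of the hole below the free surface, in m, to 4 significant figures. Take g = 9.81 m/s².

Inverting v = √(2gh) gives h = v² / 2g.
h = 18.60²/(2·9.81) = 346.0/19.62 = 17.63 m.

17.63 m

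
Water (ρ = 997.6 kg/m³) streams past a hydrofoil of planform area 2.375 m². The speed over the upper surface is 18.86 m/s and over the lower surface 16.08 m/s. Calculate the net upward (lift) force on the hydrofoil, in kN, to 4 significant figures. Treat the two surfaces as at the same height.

With equal heights on the two surfaces, Bernoulli gives P_lower − P_upper = ½ρ(v_upper² − v_lower²).
ΔP = ½·997.6·(18.86² − 16.08²) = 48450 Pa.
Lift = ΔP · A = 48450 × 2.375 = 115100 N.

F = 115.1 kN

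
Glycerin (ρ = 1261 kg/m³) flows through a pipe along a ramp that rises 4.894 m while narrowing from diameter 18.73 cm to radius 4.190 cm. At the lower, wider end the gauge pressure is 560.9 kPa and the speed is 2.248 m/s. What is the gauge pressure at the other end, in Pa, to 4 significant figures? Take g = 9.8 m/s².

P₂ ≈ 424100 Pa

The volume flow rate is constant, so v₂ = (A₁/A₂)v₁ = (275.5/55.15)·2.248 = 11.23 m/s.
Energy conservation along the streamline gives P₂ = P₁ − ½ρ(v₂² − v₁²) − ρg(h₂ − h₁).
P₂ = 560900 + ½·1261·(2.248² − 11.23²) − 1261·9.8·(+4.894) = 560900 + (-76330) − (60480) = 424100 Pa.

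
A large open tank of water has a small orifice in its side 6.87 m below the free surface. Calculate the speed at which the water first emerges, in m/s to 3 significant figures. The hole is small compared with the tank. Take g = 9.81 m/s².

v ≈ 11.6 m/s

The surface is effectively still and both ends are open, so ½v² = gh and v = √(2·9.81·6.87) = 11.6 m/s.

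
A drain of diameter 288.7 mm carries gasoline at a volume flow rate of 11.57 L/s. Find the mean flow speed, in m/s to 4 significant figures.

v = 0.1767 m/s

Q = 11.57 L/s = 0.01157 m³/s.
v = Q/A = 0.01157 / 0.06546 = 0.1767 m/s.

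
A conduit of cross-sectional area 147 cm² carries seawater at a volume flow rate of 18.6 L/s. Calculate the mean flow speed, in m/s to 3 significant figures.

v = 1.27 m/s

Q = 18.6 L/s = 0.0186 m³/s.
v = Q/A = 0.0186 / 0.0147 = 1.27 m/s.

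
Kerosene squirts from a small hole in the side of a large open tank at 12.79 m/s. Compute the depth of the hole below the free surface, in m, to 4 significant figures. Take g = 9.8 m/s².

Inverting v = √(2gh) gives h = v² / 2g.
h = 12.79²/(2·9.8) = 163.6/19.60 = 8.346 m.

h = 8.346 m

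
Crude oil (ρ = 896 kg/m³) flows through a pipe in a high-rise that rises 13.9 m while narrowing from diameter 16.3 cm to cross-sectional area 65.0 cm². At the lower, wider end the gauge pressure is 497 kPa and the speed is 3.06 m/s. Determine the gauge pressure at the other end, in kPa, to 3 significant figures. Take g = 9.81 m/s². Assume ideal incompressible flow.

Mass conservation (A₁v₁ = A₂v₂) gives v₂ = 3.06 × 209/65.0 = 9.82 m/s.
Bernoulli: P₁ + ½ρv₁² + ρg h₁ = P₂ + ½ρv₂² + ρg h₂, so P₂ = P₁ + ½ρ(v₁² − v₂²) − ρg(h₂ − h₁).
P₂ = 497000 + ½·896·(3.06² − 9.82²) − 896·9.81·(+13.9) = 497000 + (-39000) − (122000) = 336000 Pa.

336 kPa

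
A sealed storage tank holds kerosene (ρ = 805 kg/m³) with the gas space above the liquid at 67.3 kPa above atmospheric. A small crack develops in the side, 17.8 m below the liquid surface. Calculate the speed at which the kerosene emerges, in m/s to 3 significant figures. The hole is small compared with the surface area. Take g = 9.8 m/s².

v ≈ 22.7 m/s

Take point 1 at the surface (v₁ ≈ 0) and point 2 at the hole (at atmospheric pressure). Bernoulli: P₁ + ρg h = P_atm + ½ρv₂².
With P₁ − P_atm = 67300 Pa, v₂ = √(2gh + 2ΔP/ρ) = √(2·9.8·17.8 + 2·67300/805) = 22.7 m/s.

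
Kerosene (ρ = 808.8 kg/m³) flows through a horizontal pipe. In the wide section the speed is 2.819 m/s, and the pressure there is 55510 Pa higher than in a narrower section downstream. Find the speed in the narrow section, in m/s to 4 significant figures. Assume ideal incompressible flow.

Horizontal Bernoulli: P₁ + ½ρv₁² = P₂ + ½ρv₂², so v₂² = v₁² + 2(P₁ − P₂)/ρ.
v₂ = √(2.819² + 2·55510/808.8) = √(7.947 + 137.3) = 12.05 m/s.

v₂ ≈ 12.05 m/s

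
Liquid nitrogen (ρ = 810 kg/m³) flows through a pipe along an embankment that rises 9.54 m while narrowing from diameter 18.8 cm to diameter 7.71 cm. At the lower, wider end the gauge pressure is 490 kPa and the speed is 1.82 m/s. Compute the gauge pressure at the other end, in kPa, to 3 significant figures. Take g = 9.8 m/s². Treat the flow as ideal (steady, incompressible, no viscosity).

P₂ ≈ 368 kPa

Mass conservation (A₁v₁ = A₂v₂) gives v₂ = 1.82 × 278/46.7 = 10.8 m/s.
Applying Bernoulli between the two ends and solving for P₂: P₂ = P₁ + ½ρ(v₁² − v₂²) − ρgΔh.
P₂ = 490000 + ½·810·(1.82² − 10.8²) − 810·9.8·(+9.54) = 490000 + (-46100) − (75700) = 368000 Pa.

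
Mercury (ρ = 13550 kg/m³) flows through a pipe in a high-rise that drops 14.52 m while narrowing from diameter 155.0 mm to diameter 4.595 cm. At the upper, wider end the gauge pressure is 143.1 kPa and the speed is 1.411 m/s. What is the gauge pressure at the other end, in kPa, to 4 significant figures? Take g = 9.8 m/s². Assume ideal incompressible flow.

Continuity gives A₁v₁ = A₂v₂, so v₂ = (188.7 cm²)/(16.58 cm²) × 1.411 m/s = 16.06 m/s.
Bernoulli: P₁ + ½ρv₁² + ρg h₁ = P₂ + ½ρv₂² + ρg h₂, so P₂ = P₁ + ½ρ(v₁² − v₂²) − ρg(h₂ − h₁).
P₂ = 143100 + ½·13550·(1.411² − 16.06²) − 13550·9.8·(−14.52) = 143100 + (-1733000) − (-1928000) = 338300 Pa.

P₂ = 338.3 kPa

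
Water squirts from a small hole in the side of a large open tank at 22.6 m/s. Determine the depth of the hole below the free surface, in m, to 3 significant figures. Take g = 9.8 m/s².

For a small hole in a large open tank, ½v² = gh, giving h = v²/(2g).
h = 22.6²/(2·9.8) = 511/19.60 = 26.1 m.

h ≈ 26.1 m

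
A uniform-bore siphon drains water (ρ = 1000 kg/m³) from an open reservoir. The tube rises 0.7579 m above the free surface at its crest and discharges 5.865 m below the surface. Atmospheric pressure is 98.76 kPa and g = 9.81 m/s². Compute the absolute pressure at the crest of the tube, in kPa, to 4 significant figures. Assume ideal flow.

Bernoulli surface→outlet gives ½v² = g·h_out, so v = √(2·9.81·5.865) = 10.73 m/s.
The bore is uniform, so the speed at the crest is the same v. Bernoulli surface→crest: P_atm = P_top + ½ρv² + ρg·h_top.
P_top = 98760 − ½·1000·10.73² − 1000·9.81·0.7579 = 33790 Pa.

P_top ≈ 33.79 kPa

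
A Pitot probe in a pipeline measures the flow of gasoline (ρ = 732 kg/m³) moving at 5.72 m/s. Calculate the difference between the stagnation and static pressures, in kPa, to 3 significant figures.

ΔP ≈ 12.0 kPa

At the stagnation point the flow is brought to rest, so Bernoulli gives P_stag − P_static = ½ρv².
ΔP = ½·732·5.72² = 12000 Pa.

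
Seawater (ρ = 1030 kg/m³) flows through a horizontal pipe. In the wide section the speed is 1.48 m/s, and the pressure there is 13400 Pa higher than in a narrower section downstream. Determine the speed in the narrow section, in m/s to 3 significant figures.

v₂ = 5.31 m/s

With h₁ = h₂, rearranging Bernoulli gives v₂ = √(v₁² + 2ΔP/ρ).
v₂ = √(1.48² + 2·13400/1030) = √(2.19 + 26.0) = 5.31 m/s.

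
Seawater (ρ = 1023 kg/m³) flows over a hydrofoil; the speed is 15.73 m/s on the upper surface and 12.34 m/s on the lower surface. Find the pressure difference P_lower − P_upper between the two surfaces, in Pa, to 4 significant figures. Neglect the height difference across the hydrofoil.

ΔP ≈ 48670 Pa

With negligible Δh, P + ½ρv² is constant, so P_low − P_up = ½ρ(v_up² − v_low²).
ΔP = ½·1023·(15.73² − 12.34²) = 48670 Pa.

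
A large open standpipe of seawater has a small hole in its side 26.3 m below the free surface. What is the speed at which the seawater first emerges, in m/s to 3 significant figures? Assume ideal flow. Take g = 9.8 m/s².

v ≈ 22.7 m/s

Bernoulli from surface to hole (P equal, v_surface ≈ 0): v = √(2gh) = √(2×9.8×26.3) = 22.7 m/s.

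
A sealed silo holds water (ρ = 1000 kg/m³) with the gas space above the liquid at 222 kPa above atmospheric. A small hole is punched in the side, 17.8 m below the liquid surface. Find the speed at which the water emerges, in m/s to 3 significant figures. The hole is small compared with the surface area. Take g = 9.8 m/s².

Take point 1 at the surface (v₁ ≈ 0) and point 2 at the hole (at atmospheric pressure). Bernoulli: P₁ + ρg h = P_atm + ½ρv₂².
With P₁ − P_atm = 222000 Pa, v₂ = √(2gh + 2ΔP/ρ) = √(2·9.8·17.8 + 2·222000/1000) = 28.2 m/s.

v = 28.2 m/s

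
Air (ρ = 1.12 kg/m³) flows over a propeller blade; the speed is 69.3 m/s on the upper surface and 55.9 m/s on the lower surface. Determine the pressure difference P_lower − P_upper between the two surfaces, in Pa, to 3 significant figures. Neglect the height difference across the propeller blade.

ΔP ≈ 940 Pa

Bernoulli (same height): P_lower − P_upper = ½ρ(v_upper² − v_lower²).
ΔP = ½·1.12·(69.3² − 55.9²) = 940 Pa.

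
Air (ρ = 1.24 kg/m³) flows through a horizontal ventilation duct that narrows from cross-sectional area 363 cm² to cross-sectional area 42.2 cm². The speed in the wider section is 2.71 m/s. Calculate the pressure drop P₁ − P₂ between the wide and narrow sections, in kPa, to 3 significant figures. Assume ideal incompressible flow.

The volume flow rate is constant, so v₂ = (A₁/A₂)v₁ = (363/42.2)·2.71 = 23.3 m/s.
The pipe is horizontal, so Bernoulli reduces to P₁ + ½ρv₁² = P₂ + ½ρv₂².
P₁ − P₂ = ½·1.24·(23.3² − 2.71²) = ½·1.24·536 = 332 Pa.

ΔP = 0.332 kPa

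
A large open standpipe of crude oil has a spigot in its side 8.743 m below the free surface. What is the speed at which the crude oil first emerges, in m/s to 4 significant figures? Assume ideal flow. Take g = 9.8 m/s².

v ≈ 13.09 m/s

The surface is effectively still and both ends are open, so ½v² = gh and v = √(2·9.8·8.743) = 13.09 m/s.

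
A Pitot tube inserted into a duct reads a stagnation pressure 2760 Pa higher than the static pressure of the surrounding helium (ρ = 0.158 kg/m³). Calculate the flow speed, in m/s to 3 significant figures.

v ≈ 187 m/s

At the stagnation point the flow is brought to rest, so Bernoulli gives P_stag − P_static = ½ρv².
v = √(2ΔP/ρ) = √(2·2760/0.158) = 187 m/s.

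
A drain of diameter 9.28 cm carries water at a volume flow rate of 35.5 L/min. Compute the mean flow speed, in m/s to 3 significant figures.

v = 0.0875 m/s

Q = 35.5 L/min = 0.000592 m³/s.
v = Q/A = 0.000592 / 0.00676 = 0.0875 m/s.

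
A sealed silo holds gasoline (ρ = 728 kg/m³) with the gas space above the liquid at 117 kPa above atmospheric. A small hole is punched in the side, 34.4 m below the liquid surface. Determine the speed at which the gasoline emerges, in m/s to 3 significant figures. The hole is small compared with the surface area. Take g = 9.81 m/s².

Take point 1 at the surface (v₁ ≈ 0) and point 2 at the hole (at atmospheric pressure). Bernoulli: P₁ + ρg h = P_atm + ½ρv₂².
With P₁ − P_atm = 117000 Pa, v₂ = √(2gh + 2ΔP/ρ) = √(2·9.81·34.4 + 2·117000/728) = 31.6 m/s.

v ≈ 31.6 m/s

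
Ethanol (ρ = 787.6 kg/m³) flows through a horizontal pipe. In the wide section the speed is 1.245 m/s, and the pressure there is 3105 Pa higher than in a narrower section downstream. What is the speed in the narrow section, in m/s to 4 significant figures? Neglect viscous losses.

v₂ = 3.072 m/s

With h₁ = h₂, rearranging Bernoulli gives v₂ = √(v₁² + 2ΔP/ρ).
v₂ = √(1.245² + 2·3105/787.6) = √(1.550 + 7.885) = 3.072 m/s.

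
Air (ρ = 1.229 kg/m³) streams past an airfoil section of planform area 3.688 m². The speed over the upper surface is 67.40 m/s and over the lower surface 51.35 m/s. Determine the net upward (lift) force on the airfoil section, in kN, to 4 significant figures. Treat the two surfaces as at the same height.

F = 4.319 kN

The faster flow above has the lower pressure; Bernoulli (same height) gives ΔP = ½ρ(v_up² − v_low²).
ΔP = ½·1.229·(67.40² − 51.35²) = 1171 Pa.
Lift = ΔP · A = 1171 × 3.688 = 4319 N.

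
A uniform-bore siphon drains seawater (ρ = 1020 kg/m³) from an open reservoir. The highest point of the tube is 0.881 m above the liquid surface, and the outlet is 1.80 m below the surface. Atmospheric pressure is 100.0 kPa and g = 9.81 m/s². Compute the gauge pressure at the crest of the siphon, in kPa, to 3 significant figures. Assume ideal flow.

Bernoulli surface→outlet gives ½v² = g·h_out, so v = √(2·9.81·1.80) = 5.94 m/s.
Continuity keeps v the same throughout the tube; from surface to crest, P_atm + 0 = P_top + ½ρv² + ρg·h_top.
P_top = 100000 − ½·1020·5.94² − 1020·9.81·0.881 = 73200 Pa. So P_gauge = P_top − P_atm = -26800 Pa.

P_gauge = -26.8 kPa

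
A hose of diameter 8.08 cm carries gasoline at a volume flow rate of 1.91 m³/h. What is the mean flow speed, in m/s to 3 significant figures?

v ≈ 0.103 m/s

Q = 1.91 m³/h = 0.000531 m³/s.
v = Q/A = 0.000531 / 0.00513 = 0.103 m/s.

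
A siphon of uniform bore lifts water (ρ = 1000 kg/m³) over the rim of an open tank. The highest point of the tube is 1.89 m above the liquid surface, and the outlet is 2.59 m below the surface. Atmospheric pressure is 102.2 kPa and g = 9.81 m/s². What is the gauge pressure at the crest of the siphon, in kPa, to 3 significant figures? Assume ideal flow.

Bernoulli surface→outlet gives ½v² = g·h_out, so v = √(2·9.81·2.59) = 7.13 m/s.
Continuity keeps v the same throughout the tube; from surface to crest, P_atm + 0 = P_top + ½ρv² + ρg·h_top.
P_top = 102200 − ½·1000·7.13² − 1000·9.81·1.89 = 58300 Pa. So P_gauge = P_top − P_atm = -43900 Pa.

P_gauge = -43.9 kPa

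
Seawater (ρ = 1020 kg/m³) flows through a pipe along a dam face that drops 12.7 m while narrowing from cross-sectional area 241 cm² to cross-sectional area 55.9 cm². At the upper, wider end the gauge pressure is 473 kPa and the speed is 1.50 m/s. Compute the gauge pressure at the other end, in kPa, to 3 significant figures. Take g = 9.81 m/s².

Continuity gives A₁v₁ = A₂v₂, so v₂ = (241 cm²)/(55.9 cm²) × 1.50 m/s = 6.47 m/s.
Applying Bernoulli between the two ends and solving for P₂: P₂ = P₁ + ½ρ(v₁² − v₂²) − ρgΔh.
P₂ = 473000 + ½·1020·(1.50² − 6.47²) − 1020·9.81·(−12.7) = 473000 + (-20200) − (-127000) = 580000 Pa.

P₂ = 580 kPa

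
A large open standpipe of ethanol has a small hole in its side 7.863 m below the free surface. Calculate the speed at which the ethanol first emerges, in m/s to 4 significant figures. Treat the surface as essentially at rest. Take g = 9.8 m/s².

Torricelli's result v = √(2gh) gives v = √(2·9.8·7.863) = 12.41 m/s.

v = 12.41 m/s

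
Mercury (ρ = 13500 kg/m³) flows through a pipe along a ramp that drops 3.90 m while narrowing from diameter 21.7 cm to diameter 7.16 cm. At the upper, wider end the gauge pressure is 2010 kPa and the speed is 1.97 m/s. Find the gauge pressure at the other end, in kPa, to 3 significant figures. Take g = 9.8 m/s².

By continuity, v₂ = v₁·A₁/A₂ = 1.97·(370/40.3) = 18.1 m/s.
Energy conservation along the streamline gives P₂ = P₁ − ½ρ(v₂² − v₁²) − ρg(h₂ − h₁).
P₂ = 2010000 + ½·13500·(1.97² − 18.1²) − 13500·9.8·(−3.90) = 2010000 + (-2180000) − (-516000) = 342000 Pa.

P₂ ≈ 342 kPa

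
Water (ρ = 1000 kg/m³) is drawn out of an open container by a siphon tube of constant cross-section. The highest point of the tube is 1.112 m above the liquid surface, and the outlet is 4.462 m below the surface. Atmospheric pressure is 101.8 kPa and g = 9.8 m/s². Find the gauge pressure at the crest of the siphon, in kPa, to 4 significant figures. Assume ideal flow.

The outlet speed comes from Torricelli: v = √(2g·4.462) = 9.352 m/s.
The bore is uniform, so the speed at the crest is the same v. Bernoulli surface→crest: P_atm = P_top + ½ρv² + ρg·h_top.
P_top = 101800 − ½·1000·9.352² − 1000·9.8·1.112 = 47170 Pa. So P_gauge = P_top − P_atm = -54630 Pa.

P_gauge = -54.63 kPa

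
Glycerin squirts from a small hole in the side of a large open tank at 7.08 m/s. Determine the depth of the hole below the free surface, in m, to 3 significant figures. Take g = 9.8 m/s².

h = 2.56 m

For a small hole in a large open tank, ½v² = gh, giving h = v²/(2g).
h = 7.08²/(2·9.8) = 50.1/19.60 = 2.56 m.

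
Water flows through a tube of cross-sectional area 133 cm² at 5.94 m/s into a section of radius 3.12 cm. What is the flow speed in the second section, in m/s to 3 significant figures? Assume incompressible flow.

25.8 m/s

The volume flow rate is constant, so v₂ = (A₁/A₂)v₁ = (133/30.6)·5.94 = 25.8 m/s.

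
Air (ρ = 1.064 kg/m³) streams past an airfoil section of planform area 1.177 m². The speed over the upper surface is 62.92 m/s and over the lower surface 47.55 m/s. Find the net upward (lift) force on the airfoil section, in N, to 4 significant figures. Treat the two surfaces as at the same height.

The faster flow above has the lower pressure; Bernoulli (same height) gives ΔP = ½ρ(v_up² − v_low²).
ΔP = ½·1.064·(62.92² − 47.55²) = 903.3 Pa.
Lift = ΔP · A = 903.3 × 1.177 = 1063 N.

F ≈ 1063 N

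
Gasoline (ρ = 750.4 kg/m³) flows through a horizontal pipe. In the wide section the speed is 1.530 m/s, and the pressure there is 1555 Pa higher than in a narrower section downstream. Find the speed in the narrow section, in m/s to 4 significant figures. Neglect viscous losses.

Along the level pipe P + ½ρv² is conserved, hence v₂² = v₁² + 2(P₁ − P₂)/ρ.
v₂ = √(1.530² + 2·1555/750.4) = √(2.341 + 4.144) = 2.547 m/s.

v₂ ≈ 2.547 m/s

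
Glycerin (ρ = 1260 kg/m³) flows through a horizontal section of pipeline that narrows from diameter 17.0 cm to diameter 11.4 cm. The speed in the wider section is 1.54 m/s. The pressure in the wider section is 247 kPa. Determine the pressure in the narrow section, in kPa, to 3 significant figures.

Mass conservation (A₁v₁ = A₂v₂) gives v₂ = 1.54 × 227/102 = 3.42 m/s.
Along the horizontal streamline, P + ½ρv² is constant.
P₂ = P₁ − ½ρ(v₂² − v₁²) = 247000 − ½·1260·(3.42² − 1.54²) = 247000 − 5890 = 241000 Pa.

P₂ ≈ 241 kPa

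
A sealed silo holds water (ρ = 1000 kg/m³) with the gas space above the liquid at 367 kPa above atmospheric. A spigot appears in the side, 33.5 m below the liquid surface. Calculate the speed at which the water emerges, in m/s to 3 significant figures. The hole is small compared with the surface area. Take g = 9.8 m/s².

Take point 1 at the surface (v₁ ≈ 0) and point 2 at the hole (at atmospheric pressure). Bernoulli: P₁ + ρg h = P_atm + ½ρv₂².
With P₁ − P_atm = 367000 Pa, v₂ = √(2gh + 2ΔP/ρ) = √(2·9.8·33.5 + 2·367000/1000) = 37.3 m/s.

v ≈ 37.3 m/s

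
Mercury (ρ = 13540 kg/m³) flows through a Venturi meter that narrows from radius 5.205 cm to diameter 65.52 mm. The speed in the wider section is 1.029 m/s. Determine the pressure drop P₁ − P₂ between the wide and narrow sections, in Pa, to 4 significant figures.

The volume flow rate is constant, so v₂ = (A₁/A₂)v₁ = (85.11/33.72)·1.029 = 2.598 m/s.
The pipe is horizontal, so Bernoulli reduces to P₁ + ½ρv₁² = P₂ + ½ρv₂².
P₁ − P₂ = ½·13540·(2.598² − 1.029²) = ½·13540·5.689 = 38510 Pa.

ΔP = 38510 Pa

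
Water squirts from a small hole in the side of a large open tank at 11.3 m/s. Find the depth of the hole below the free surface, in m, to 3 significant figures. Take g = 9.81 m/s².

h ≈ 6.51 m

Torricelli: v = √(2gh), so h = v²/(2g).
h = 11.3²/(2·9.81) = 128/19.62 = 6.51 m.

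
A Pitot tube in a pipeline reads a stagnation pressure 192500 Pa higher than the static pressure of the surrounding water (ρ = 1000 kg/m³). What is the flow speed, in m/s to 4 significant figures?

The dynamic pressure equals the rise in static pressure at the stagnation point: ΔP = ½ρv².
v = √(2ΔP/ρ) = √(2·192500/1000) = 19.62 m/s.

19.62 m/s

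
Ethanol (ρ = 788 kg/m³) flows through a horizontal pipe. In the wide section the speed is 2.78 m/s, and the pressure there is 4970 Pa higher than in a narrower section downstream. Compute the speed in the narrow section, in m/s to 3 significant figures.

With h₁ = h₂, rearranging Bernoulli gives v₂ = √(v₁² + 2ΔP/ρ).
v₂ = √(2.78² + 2·4970/788) = √(7.73 + 12.6) = 4.51 m/s.

v₂ ≈ 4.51 m/s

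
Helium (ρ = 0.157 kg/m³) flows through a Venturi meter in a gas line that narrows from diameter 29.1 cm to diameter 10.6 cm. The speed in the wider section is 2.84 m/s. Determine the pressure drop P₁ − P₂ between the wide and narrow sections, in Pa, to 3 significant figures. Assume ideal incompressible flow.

ΔP = 35.3 Pa

By continuity, v₂ = v₁·A₁/A₂ = 2.84·(665/88.2) = 21.4 m/s.
With no height change, Bernoulli's equation is P₁ + ½ρv₁² = P₂ + ½ρv₂².
P₁ − P₂ = ½·0.157·(21.4² − 2.84²) = ½·0.157·450 = 35.3 Pa.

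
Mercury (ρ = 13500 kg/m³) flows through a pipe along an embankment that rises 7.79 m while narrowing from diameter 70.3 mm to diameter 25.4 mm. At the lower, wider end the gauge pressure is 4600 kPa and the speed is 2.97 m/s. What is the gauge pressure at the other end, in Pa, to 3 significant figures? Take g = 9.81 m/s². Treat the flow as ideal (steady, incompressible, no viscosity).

P₂ = 134000 Pa

The volume flow rate is constant, so v₂ = (A₁/A₂)v₁ = (38.8/5.07)·2.97 = 22.8 m/s.
Bernoulli: P₁ + ½ρv₁² + ρg h₁ = P₂ + ½ρv₂² + ρg h₂, so P₂ = P₁ + ½ρ(v₁² − v₂²) − ρg(h₂ − h₁).
P₂ = 4600000 + ½·13500·(2.97² − 22.8²) − 13500·9.81·(+7.79) = 4600000 + (-3430000) − (1030000) = 134000 Pa.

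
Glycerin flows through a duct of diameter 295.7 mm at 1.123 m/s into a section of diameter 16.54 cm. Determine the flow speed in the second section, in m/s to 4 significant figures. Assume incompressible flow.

Mass conservation (A₁v₁ = A₂v₂) gives v₂ = 1.123 × 686.7/214.9 = 3.589 m/s.

v₂ ≈ 3.589 m/s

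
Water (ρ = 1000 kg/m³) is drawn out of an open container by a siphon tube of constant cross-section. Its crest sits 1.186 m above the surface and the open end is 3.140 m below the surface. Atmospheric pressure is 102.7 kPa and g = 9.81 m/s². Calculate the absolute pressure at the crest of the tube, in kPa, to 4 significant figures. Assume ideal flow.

From the surface to the outlet (both open to atmosphere, surface at rest): v = √(2g·h_out) = √(2·9.81·3.140) = 7.849 m/s.
The bore is uniform, so the speed at the crest is the same v. Bernoulli surface→crest: P_atm = P_top + ½ρv² + ρg·h_top.
P_top = 102700 − ½·1000·7.849² − 1000·9.81·1.186 = 60260 Pa.

P_top ≈ 60.26 kPa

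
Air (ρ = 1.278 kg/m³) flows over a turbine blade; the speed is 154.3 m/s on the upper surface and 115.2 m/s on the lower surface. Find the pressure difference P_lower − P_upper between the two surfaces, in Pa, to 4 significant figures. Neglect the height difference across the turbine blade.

ΔP ≈ 6733 Pa

The pressure is lower where the speed is higher: ΔP = ½ρ(v_up² − v_low²).
ΔP = ½·1.278·(154.3² − 115.2²) = 6733 Pa.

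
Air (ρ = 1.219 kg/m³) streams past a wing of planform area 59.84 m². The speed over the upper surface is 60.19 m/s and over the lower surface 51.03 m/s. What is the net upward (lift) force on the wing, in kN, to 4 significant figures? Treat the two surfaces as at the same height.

F ≈ 37.16 kN

The faster flow above has the lower pressure; Bernoulli (same height) gives ΔP = ½ρ(v_up² − v_low²).
ΔP = ½·1.219·(60.19² − 51.03²) = 620.9 Pa.
Lift = ΔP · A = 620.9 × 59.84 = 37160 N.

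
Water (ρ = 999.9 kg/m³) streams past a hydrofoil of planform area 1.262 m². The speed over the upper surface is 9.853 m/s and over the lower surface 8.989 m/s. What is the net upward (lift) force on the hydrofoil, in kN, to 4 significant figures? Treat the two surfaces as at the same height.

F = 10.27 kN

From P + ½ρv² = const at equal height, P_low − P_up = ½ρ(v_up² − v_low²).
ΔP = ½·999.9·(9.853² − 8.989²) = 8139 Pa.
Lift = ΔP · A = 8139 × 1.262 = 10270 N.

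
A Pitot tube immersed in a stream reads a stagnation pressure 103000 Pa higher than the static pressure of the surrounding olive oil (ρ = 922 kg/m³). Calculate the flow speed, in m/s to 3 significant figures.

v ≈ 14.9 m/s

Bernoulli between the free stream and the stagnation point: ½ρv² = P_stag − P_static.
v = √(2ΔP/ρ) = √(2·103000/922) = 14.9 m/s.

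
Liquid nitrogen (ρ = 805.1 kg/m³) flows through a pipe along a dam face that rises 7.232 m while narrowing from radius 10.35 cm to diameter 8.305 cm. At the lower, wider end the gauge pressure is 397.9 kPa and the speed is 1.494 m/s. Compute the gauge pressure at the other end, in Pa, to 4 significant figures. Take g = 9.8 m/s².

By continuity, v₂ = v₁·A₁/A₂ = 1.494·(336.5/54.17) = 9.281 m/s.
Applying Bernoulli between the two ends and solving for P₂: P₂ = P₁ + ½ρ(v₁² − v₂²) − ρgΔh.
P₂ = 397900 + ½·805.1·(1.494² − 9.281²) − 805.1·9.8·(+7.232) = 397900 + (-33780) − (57060) = 307100 Pa.

P₂ = 307100 Pa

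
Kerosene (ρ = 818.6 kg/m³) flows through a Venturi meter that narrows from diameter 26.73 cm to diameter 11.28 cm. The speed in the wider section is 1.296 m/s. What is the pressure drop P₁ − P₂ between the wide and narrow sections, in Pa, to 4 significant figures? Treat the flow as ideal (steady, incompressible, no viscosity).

ΔP ≈ 20990 Pa

By continuity, v₂ = v₁·A₁/A₂ = 1.296·(561.2/99.93) = 7.278 m/s.
The pipe is horizontal, so Bernoulli reduces to P₁ + ½ρv₁² = P₂ + ½ρv₂².
P₁ − P₂ = ½·818.6·(7.278² − 1.296²) = ½·818.6·51.28 = 20990 Pa.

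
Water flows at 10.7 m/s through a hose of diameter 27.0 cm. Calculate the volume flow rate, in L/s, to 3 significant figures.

Q ≈ 613 L/s

Q = A·v = 0.0573 m² × 10.7 m/s = 0.613 m³/s.
Converting: 0.613 m³/s × 1000 = 613 L/s.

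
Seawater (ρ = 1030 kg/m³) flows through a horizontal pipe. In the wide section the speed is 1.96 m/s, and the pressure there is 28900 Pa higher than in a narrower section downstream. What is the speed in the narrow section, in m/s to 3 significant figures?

With h₁ = h₂, rearranging Bernoulli gives v₂ = √(v₁² + 2ΔP/ρ).
v₂ = √(1.96² + 2·28900/1030) = √(3.84 + 56.1) = 7.74 m/s.

v₂ ≈ 7.74 m/s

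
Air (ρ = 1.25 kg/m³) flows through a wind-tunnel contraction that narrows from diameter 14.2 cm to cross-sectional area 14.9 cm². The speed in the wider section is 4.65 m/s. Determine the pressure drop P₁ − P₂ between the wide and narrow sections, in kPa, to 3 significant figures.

ΔP ≈ 1.51 kPa

Mass conservation (A₁v₁ = A₂v₂) gives v₂ = 4.65 × 158/14.9 = 49.4 m/s.
Bernoulli (h₁ = h₂): P₁ − P₂ = ½ρ(v₂² − v₁²).
P₁ − P₂ = ½·1.25·(49.4² − 4.65²) = ½·1.25·2420 = 1510 Pa.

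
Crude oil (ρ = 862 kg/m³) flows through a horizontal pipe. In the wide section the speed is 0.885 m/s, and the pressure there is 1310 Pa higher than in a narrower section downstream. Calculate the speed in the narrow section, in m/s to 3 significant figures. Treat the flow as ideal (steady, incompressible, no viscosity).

1.96 m/s

With h₁ = h₂, rearranging Bernoulli gives v₂ = √(v₁² + 2ΔP/ρ).
v₂ = √(0.885² + 2·1310/862) = √(0.783 + 3.04) = 1.96 m/s.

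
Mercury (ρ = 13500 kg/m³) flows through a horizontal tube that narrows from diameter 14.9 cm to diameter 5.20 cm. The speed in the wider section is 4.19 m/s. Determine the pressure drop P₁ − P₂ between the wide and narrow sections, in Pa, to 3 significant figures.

By continuity, v₂ = v₁·A₁/A₂ = 4.19·(174/21.2) = 34.4 m/s.
Along the horizontal streamline, P + ½ρv² is constant.
P₁ − P₂ = ½·13500·(34.4² − 4.19²) = ½·13500·1170 = 7870000 Pa.

7870000 Pa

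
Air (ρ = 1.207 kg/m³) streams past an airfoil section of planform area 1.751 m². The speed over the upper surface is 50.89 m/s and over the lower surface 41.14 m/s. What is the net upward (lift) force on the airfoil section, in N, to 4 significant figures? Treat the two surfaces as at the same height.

With equal heights on the two surfaces, Bernoulli gives P_lower − P_upper = ½ρ(v_upper² − v_lower²).
ΔP = ½·1.207·(50.89² − 41.14²) = 541.5 Pa.
Lift = ΔP · A = 541.5 × 1.751 = 948.2 N.

F ≈ 948.2 N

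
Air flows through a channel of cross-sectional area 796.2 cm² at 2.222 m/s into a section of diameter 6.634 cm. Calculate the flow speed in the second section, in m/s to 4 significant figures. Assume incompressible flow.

v₂ = 51.18 m/s

Mass conservation (A₁v₁ = A₂v₂) gives v₂ = 2.222 × 796.2/34.57 = 51.18 m/s.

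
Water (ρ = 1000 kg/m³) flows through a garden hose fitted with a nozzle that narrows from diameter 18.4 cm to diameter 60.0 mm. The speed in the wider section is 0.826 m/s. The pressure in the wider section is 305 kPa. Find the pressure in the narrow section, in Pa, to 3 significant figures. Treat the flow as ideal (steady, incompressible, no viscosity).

P₂ ≈ 275000 Pa

Mass conservation (A₁v₁ = A₂v₂) gives v₂ = 0.826 × 266/28.3 = 7.77 m/s.
Along the horizontal streamline, P + ½ρv² is constant.
P₂ = P₁ − ½ρ(v₂² − v₁²) = 305000 − ½·1000·(7.77² − 0.826²) = 305000 − 29800 = 275000 Pa.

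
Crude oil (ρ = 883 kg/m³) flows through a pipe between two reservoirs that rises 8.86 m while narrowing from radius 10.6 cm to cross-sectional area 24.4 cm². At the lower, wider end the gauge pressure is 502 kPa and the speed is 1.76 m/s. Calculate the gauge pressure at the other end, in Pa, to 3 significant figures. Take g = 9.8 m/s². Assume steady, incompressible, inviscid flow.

140000 Pa

Continuity gives A₁v₁ = A₂v₂, so v₂ = (353 cm²)/(24.4 cm²) × 1.76 m/s = 25.5 m/s.
Bernoulli: P₁ + ½ρv₁² + ρg h₁ = P₂ + ½ρv₂² + ρg h₂, so P₂ = P₁ + ½ρ(v₁² − v₂²) − ρg(h₂ − h₁).
P₂ = 502000 + ½·883·(1.76² − 25.5²) − 883·9.8·(+8.86) = 502000 + (-285000) − (76700) = 140000 Pa.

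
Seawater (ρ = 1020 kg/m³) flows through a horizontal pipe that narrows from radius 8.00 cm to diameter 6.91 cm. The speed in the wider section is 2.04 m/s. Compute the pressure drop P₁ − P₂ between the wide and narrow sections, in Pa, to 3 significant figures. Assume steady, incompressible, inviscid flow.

The volume flow rate is constant, so v₂ = (A₁/A₂)v₁ = (201/37.5)·2.04 = 10.9 m/s.
The pipe is horizontal, so Bernoulli reduces to P₁ + ½ρv₁² = P₂ + ½ρv₂².
P₁ − P₂ = ½·1020·(10.9² − 2.04²) = ½·1020·115 = 58900 Pa.

ΔP = 58900 Pa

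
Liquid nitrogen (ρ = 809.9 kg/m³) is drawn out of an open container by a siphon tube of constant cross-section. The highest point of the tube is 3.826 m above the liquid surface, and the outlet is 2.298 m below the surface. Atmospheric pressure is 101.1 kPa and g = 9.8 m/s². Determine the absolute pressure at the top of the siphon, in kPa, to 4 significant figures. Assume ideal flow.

P_top ≈ 52.49 kPa

The outlet speed comes from Torricelli: v = √(2g·2.298) = 6.711 m/s.
With constant cross-section the crest speed equals v; applying Bernoulli from the surface up to the crest, P_top = P_atm − ½ρv² − ρg·h_top.
P_top = 101100 − ½·809.9·6.711² − 809.9·9.8·3.826 = 52490 Pa.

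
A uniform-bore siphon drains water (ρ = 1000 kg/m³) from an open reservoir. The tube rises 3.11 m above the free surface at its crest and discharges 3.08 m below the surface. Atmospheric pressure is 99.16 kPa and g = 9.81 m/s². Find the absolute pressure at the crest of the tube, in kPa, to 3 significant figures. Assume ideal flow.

Bernoulli surface→outlet gives ½v² = g·h_out, so v = √(2·9.81·3.08) = 7.77 m/s.
With constant cross-section the crest speed equals v; applying Bernoulli from the surface up to the crest, P_top = P_atm − ½ρv² − ρg·h_top.
P_top = 99160 − ½·1000·7.77² − 1000·9.81·3.11 = 38400 Pa.

38.4 kPa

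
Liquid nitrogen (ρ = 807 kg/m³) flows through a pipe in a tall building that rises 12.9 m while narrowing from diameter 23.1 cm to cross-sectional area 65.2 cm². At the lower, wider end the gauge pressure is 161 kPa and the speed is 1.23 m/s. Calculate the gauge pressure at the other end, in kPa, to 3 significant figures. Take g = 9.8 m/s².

34.4 kPa

The volume flow rate is constant, so v₂ = (A₁/A₂)v₁ = (419/65.2)·1.23 = 7.91 m/s.
Bernoulli: P₁ + ½ρv₁² + ρg h₁ = P₂ + ½ρv₂² + ρg h₂, so P₂ = P₁ + ½ρ(v₁² − v₂²) − ρg(h₂ − h₁).
P₂ = 161000 + ½·807·(1.23² − 7.91²) − 807·9.8·(+12.9) = 161000 + (-24600) − (102000) = 34400 Pa.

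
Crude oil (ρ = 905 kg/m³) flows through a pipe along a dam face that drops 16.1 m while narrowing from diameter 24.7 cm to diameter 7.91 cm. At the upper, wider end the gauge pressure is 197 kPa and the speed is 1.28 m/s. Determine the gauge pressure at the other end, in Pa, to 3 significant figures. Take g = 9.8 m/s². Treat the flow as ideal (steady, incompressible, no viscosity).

Continuity gives A₁v₁ = A₂v₂, so v₂ = (479 cm²)/(49.1 cm²) × 1.28 m/s = 12.5 m/s.
Applying Bernoulli between the two ends and solving for P₂: P₂ = P₁ + ½ρ(v₁² − v₂²) − ρgΔh.
P₂ = 197000 + ½·905·(1.28² − 12.5²) − 905·9.8·(−16.1) = 197000 + (-69700) − (-143000) = 270000 Pa.

P₂ = 270000 Pa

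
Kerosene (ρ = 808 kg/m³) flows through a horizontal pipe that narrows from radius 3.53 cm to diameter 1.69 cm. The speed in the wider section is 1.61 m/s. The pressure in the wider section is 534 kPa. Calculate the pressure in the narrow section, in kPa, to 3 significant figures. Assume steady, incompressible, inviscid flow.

By continuity, v₂ = v₁·A₁/A₂ = 1.61·(39.1/2.24) = 28.1 m/s.
With no height change, Bernoulli's equation is P₁ + ½ρv₁² = P₂ + ½ρv₂².
P₂ = P₁ − ½ρ(v₂² − v₁²) = 534000 − ½·808·(28.1² − 1.61²) = 534000 − 318000 = 216000 Pa.

P₂ = 216 kPa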